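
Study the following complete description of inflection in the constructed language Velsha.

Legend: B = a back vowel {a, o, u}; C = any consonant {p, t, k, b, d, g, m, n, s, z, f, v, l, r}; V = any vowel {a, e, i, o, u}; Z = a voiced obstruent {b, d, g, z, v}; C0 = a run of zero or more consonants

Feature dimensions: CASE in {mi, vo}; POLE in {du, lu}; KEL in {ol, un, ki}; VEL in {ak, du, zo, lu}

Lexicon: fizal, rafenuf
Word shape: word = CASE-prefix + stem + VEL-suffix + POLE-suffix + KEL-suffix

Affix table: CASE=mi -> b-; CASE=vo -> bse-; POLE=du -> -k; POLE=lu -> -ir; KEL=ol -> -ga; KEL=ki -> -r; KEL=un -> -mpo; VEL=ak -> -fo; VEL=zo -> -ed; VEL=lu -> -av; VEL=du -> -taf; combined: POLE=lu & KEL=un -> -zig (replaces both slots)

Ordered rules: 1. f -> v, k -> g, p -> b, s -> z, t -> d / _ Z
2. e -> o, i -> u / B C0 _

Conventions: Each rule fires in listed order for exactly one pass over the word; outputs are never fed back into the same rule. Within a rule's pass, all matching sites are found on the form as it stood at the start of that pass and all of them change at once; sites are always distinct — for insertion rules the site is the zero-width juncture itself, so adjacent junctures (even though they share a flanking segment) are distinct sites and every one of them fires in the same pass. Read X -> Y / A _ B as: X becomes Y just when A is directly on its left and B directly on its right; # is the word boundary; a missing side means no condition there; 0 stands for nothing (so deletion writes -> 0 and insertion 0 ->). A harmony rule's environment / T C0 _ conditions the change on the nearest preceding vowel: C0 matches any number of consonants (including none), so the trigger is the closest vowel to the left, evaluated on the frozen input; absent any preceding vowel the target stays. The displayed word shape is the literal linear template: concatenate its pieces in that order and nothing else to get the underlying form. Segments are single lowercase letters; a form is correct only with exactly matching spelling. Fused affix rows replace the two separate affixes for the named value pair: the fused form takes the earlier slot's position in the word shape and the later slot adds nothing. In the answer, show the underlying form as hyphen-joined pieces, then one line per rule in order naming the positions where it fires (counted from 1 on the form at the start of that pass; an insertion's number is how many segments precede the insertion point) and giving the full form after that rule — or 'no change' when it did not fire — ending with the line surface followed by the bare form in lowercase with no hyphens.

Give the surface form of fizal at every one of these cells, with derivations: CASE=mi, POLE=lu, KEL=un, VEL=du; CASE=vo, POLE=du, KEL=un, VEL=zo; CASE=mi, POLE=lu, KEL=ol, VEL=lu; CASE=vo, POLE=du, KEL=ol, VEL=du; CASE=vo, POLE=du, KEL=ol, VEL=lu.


cell CASE=mi, POLE=lu, KEL=un, VEL=du:
underlying: b-fizal-taf-zig
1. f -> v, k -> g, p -> b, s -> z, t -> d / _ Z: fires at position(s) 9: bfizaltavzig
2. e -> o, i -> u / B C0 _: fires at position(s) 11: bfizaltavzug
surface: bfizaltavzug

cell CASE=vo, POLE=du, KEL=un, VEL=zo:
underlying: bse-fizal-ed-k-mpo
1. f -> v, k -> g, p -> b, s -> z, t -> d / _ Z: no change
2. e -> o, i -> u / B C0 _: fires at position(s) 9: bsefizalodkmpo
surface: bsefizalodkmpo

cell CASE=mi, POLE=lu, KEL=ol, VEL=lu:
underlying: b-fizal-av-ir-ga
1. f -> v, k -> g, p -> b, s -> z, t -> d / _ Z: no change
2. e -> o, i -> u / B C0 _: fires at position(s) 9: bfizalavurga
surface: bfizalavurga

cell CASE=vo, POLE=du, KEL=ol, VEL=du:
underlying: bse-fizal-taf-k-ga
1. f -> v, k -> g, p -> b, s -> z, t -> d / _ Z: fires at position(s) 12: bsefizaltafgga
2. e -> o, i -> u / B C0 _: no change
surface: bsefizaltafgga

cell CASE=vo, POLE=du, KEL=ol, VEL=lu:
underlying: bse-fizal-av-k-ga
1. f -> v, k -> g, p -> b, s -> z, t -> d / _ Z: fires at position(s) 11: bsefizalavgga
2. e -> o, i -> u / B C0 _: no change
surface: bsefizalavgga


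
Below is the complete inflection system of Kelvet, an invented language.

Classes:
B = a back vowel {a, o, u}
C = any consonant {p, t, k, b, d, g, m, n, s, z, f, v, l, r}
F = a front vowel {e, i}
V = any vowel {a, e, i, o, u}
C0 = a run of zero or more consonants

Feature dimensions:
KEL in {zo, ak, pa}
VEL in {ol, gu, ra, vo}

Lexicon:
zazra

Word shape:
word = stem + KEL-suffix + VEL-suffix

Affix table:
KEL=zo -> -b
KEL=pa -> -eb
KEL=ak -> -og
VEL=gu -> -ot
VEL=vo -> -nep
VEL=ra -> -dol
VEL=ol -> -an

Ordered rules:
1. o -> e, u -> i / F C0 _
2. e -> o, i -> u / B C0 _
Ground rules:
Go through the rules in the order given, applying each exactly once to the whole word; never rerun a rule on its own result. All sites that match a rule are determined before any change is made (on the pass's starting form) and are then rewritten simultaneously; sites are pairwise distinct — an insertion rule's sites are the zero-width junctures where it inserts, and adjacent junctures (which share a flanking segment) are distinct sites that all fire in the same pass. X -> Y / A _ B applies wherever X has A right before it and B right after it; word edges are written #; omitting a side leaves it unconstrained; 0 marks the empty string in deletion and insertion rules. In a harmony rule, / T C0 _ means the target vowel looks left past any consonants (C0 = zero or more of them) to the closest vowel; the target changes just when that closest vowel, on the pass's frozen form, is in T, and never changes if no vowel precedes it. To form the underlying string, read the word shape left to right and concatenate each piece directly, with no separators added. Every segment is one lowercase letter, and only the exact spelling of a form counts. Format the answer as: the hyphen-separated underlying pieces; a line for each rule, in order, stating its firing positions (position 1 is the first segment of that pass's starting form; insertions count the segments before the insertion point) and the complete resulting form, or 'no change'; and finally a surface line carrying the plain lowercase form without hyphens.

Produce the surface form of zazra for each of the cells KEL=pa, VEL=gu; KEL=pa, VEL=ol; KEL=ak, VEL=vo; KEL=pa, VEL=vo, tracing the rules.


cell KEL=pa, VEL=gu:
underlying: zazra-eb-ot
1. o -> e, u -> i / F C0 _: fires at position(s) 8: zazraebet
2. e -> o, i -> u / B C0 _: fires at position(s) 6: zazraobet
surface: zazraobet

cell KEL=pa, VEL=ol:
underlying: zazra-eb-an
1. o -> e, u -> i / F C0 _: no change
2. e -> o, i -> u / B C0 _: fires at position(s) 6: zazraoban
surface: zazraoban

cell KEL=ak, VEL=vo:
underlying: zazra-og-nep
1. o -> e, u -> i / F C0 _: no change
2. e -> o, i -> u / B C0 _: fires at position(s) 9: zazraognop
surface: zazraognop

cell KEL=pa, VEL=vo:
underlying: zazra-eb-nep
1. o -> e, u -> i / F C0 _: no change
2. e -> o, i -> u / B C0 _: fires at position(s) 6: zazraobnep
surface: zazraobnep


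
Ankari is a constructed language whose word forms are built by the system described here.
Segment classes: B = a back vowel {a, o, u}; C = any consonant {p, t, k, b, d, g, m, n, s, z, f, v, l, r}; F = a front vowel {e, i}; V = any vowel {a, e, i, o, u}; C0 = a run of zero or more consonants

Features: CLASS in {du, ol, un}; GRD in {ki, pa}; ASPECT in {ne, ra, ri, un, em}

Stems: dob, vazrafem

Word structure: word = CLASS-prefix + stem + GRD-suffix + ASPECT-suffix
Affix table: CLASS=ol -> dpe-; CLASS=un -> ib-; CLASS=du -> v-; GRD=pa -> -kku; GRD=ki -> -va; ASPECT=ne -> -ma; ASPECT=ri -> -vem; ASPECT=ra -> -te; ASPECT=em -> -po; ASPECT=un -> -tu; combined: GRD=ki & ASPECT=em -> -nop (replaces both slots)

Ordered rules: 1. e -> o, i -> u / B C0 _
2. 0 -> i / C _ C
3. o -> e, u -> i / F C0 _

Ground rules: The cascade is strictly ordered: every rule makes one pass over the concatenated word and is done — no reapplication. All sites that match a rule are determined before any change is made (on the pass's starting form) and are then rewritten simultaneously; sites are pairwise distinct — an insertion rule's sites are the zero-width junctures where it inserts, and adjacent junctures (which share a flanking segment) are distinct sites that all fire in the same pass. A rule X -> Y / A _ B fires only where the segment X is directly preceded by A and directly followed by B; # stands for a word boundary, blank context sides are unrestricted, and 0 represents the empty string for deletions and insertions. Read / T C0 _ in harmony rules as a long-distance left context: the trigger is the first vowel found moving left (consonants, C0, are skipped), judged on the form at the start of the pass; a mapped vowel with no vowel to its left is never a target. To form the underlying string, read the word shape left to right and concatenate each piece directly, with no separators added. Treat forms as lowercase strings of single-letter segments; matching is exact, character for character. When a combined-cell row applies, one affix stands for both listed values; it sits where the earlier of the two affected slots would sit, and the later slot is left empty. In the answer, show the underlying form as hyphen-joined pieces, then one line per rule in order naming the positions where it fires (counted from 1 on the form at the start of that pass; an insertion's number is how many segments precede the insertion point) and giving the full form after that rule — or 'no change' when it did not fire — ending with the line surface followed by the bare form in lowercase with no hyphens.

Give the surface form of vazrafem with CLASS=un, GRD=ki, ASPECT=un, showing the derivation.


underlying: ib-vazrafem-va-tu
1. e -> o, i -> u / B C0 _: fires at position(s) 9: ibvazrafomvatu
2. 0 -> i / C _ C: inserts after position(s) 2, 5, 10: ibivazirafomivatu
3. o -> e, u -> i / F C0 _: no change
surface: ibivazirafomivatu


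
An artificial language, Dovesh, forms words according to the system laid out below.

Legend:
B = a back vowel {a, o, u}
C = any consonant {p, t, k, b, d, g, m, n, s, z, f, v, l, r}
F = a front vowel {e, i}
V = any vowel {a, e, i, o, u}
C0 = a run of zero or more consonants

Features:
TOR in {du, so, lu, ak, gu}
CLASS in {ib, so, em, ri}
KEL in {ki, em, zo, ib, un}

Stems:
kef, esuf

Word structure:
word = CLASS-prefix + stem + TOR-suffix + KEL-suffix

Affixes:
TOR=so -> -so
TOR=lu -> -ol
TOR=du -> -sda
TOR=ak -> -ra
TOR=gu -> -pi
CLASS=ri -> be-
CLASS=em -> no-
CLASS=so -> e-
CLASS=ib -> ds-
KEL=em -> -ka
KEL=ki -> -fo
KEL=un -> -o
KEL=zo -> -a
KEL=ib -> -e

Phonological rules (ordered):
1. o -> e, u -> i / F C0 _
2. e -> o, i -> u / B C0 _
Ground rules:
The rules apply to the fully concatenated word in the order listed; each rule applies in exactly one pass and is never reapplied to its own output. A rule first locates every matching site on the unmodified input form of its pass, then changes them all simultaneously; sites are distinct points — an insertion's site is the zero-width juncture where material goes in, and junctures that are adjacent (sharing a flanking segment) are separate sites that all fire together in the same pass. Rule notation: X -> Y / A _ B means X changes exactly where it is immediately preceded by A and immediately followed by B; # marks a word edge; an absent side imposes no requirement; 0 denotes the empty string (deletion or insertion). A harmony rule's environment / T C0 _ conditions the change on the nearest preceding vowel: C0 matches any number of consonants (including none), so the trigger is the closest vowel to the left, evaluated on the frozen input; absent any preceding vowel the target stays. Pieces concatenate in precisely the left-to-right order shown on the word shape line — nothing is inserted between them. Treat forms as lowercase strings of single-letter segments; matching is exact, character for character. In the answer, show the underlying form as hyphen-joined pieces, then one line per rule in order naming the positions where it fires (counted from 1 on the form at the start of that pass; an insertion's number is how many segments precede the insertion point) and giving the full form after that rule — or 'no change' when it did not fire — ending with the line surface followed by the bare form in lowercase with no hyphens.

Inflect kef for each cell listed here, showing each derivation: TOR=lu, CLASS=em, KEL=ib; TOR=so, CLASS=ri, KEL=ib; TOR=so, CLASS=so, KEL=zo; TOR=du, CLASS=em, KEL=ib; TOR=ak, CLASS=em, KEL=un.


cell TOR=lu, CLASS=em, KEL=ib:
underlying: no-kef-ol-e
1. o -> e, u -> i / F C0 _: fires at position(s) 6: nokefele
2. e -> o, i -> u / B C0 _: fires at position(s) 4: nokofele
surface: nokofele

cell TOR=so, CLASS=ri, KEL=ib:
underlying: be-kef-so-e
1. o -> e, u -> i / F C0 _: fires at position(s) 7: bekefsee
2. e -> o, i -> u / B C0 _: no change
surface: bekefsee

cell TOR=so, CLASS=so, KEL=zo:
underlying: e-kef-so-a
1. o -> e, u -> i / F C0 _: fires at position(s) 6: ekefsea
2. e -> o, i -> u / B C0 _: no change
surface: ekefsea

cell TOR=du, CLASS=em, KEL=ib:
underlying: no-kef-sda-e
1. o -> e, u -> i / F C0 _: no change
2. e -> o, i -> u / B C0 _: fires at position(s) 4, 9: nokofsdao
surface: nokofsdao

cell TOR=ak, CLASS=em, KEL=un:
underlying: no-kef-ra-o
1. o -> e, u -> i / F C0 _: no change
2. e -> o, i -> u / B C0 _: fires at position(s) 4: nokofrao
surface: nokofrao


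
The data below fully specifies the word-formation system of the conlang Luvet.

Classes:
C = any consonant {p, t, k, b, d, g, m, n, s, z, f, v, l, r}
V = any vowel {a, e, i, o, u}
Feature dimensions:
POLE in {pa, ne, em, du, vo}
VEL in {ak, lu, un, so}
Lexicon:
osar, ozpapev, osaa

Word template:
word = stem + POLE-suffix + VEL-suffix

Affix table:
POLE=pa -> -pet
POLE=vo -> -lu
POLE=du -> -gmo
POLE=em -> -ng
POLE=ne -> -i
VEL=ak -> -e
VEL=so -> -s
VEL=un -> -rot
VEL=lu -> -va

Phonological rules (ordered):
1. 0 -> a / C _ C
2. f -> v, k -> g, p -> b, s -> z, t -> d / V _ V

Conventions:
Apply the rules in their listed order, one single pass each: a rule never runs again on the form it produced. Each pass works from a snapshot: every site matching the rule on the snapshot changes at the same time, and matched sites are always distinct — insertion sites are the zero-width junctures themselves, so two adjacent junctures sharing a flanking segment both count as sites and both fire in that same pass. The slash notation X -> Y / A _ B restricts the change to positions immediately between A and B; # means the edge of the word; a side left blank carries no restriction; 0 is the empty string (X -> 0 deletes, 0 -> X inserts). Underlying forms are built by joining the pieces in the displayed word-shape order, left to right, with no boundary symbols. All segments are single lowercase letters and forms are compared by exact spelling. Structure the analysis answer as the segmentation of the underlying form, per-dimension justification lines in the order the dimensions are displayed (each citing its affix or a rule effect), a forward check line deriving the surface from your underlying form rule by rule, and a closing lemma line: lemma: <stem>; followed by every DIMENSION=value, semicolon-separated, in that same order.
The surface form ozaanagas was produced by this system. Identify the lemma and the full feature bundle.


underlying: osaa-ng-s
POLE=em - signalled by the affix -ng
VEL=so - signalled by the affix -s
check: osaangs -> osaanagas -> ozaanagas
lemma: osaa; POLE=em; VEL=so


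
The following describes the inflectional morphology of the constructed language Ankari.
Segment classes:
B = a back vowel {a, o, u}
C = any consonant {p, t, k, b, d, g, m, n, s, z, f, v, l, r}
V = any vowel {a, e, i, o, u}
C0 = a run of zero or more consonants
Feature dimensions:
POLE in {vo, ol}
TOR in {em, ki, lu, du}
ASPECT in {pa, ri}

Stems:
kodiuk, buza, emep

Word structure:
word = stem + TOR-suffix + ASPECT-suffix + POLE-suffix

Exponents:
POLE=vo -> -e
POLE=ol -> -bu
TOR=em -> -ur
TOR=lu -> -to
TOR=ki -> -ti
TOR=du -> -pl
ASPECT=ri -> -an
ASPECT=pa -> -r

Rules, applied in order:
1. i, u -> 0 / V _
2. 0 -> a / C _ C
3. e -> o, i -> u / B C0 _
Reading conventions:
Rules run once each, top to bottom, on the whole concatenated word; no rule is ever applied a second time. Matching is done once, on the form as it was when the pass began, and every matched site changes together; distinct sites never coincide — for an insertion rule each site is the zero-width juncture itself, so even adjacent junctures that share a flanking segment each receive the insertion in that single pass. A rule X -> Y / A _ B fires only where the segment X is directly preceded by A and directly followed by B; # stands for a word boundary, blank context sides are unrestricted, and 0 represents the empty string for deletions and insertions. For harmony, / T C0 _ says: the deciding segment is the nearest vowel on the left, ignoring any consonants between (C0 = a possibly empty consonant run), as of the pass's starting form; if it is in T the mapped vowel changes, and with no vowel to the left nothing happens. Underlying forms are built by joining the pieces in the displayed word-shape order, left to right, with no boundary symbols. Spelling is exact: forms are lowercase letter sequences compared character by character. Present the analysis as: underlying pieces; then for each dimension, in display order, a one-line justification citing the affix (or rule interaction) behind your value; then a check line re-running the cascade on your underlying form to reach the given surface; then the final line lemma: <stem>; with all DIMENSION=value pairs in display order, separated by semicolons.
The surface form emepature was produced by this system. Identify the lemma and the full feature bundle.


underlying: emep-ti-r-e
POLE=vo - signalled by the affix -e
TOR=ki - signalled by the affix -ti
ASPECT=pa - signalled by the affix -r
check: emeptire -> emeptire -> emepatire -> emepature
lemma: emep; POLE=vo; TOR=ki; ASPECT=pa


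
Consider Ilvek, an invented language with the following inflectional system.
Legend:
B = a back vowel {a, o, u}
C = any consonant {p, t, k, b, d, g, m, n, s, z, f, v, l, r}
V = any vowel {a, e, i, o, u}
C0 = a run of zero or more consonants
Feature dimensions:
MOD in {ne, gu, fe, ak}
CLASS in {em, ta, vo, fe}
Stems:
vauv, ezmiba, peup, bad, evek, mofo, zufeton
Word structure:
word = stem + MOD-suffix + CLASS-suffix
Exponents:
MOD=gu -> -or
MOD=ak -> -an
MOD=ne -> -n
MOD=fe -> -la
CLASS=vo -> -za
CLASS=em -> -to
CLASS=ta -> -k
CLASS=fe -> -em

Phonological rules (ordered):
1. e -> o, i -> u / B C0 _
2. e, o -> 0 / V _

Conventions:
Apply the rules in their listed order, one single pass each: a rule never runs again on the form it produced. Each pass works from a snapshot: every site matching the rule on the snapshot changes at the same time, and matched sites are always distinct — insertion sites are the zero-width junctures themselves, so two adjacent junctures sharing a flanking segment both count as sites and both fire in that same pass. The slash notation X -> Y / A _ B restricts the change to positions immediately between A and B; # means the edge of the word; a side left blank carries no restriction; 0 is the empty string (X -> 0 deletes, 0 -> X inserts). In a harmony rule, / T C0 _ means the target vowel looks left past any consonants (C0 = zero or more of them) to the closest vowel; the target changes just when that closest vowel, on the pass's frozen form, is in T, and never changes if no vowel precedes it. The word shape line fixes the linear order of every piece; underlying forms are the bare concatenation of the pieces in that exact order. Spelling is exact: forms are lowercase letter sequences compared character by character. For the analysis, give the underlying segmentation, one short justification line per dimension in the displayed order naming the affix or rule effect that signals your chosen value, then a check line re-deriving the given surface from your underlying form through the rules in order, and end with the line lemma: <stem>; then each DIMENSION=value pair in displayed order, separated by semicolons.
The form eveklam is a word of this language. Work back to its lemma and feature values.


underlying: evek-la-em
MOD=fe - signalled by the affix -la
CLASS=fe - signalled by the affix -em
check: eveklaem -> eveklaom -> eveklam
lemma: evek; MOD=fe; CLASS=fe


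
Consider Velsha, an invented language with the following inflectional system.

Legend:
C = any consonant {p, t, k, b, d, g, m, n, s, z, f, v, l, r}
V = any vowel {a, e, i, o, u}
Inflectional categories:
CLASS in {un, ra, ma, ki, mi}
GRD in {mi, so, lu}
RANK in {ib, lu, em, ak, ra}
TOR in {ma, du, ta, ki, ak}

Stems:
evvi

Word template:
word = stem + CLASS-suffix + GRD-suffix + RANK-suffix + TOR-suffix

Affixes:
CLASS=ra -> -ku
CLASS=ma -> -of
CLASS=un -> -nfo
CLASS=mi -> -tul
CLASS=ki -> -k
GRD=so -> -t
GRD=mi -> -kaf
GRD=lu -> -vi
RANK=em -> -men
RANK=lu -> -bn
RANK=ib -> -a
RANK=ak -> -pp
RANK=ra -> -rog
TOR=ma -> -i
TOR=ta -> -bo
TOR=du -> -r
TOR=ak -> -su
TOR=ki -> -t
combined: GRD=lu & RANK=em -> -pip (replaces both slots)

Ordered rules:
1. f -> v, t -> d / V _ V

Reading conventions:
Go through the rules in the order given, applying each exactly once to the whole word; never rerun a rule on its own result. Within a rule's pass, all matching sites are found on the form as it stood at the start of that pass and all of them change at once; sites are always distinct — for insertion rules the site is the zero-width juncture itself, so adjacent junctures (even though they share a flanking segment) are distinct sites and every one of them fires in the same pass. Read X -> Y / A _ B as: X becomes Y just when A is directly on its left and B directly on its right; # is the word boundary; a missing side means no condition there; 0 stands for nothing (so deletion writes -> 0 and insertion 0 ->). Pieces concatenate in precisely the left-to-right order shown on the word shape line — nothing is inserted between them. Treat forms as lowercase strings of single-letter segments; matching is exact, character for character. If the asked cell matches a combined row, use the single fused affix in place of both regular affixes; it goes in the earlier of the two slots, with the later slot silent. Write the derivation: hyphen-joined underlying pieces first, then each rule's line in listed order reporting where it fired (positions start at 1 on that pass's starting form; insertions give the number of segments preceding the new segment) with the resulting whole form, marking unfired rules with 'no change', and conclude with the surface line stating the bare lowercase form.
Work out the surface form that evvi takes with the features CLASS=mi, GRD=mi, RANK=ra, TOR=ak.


underlying: evvi-tul-kaf-rog-su
1. f -> v, t -> d / V _ V: fires at position(s) 5: evvidulkafrogsu
surface: evvidulkafrogsu


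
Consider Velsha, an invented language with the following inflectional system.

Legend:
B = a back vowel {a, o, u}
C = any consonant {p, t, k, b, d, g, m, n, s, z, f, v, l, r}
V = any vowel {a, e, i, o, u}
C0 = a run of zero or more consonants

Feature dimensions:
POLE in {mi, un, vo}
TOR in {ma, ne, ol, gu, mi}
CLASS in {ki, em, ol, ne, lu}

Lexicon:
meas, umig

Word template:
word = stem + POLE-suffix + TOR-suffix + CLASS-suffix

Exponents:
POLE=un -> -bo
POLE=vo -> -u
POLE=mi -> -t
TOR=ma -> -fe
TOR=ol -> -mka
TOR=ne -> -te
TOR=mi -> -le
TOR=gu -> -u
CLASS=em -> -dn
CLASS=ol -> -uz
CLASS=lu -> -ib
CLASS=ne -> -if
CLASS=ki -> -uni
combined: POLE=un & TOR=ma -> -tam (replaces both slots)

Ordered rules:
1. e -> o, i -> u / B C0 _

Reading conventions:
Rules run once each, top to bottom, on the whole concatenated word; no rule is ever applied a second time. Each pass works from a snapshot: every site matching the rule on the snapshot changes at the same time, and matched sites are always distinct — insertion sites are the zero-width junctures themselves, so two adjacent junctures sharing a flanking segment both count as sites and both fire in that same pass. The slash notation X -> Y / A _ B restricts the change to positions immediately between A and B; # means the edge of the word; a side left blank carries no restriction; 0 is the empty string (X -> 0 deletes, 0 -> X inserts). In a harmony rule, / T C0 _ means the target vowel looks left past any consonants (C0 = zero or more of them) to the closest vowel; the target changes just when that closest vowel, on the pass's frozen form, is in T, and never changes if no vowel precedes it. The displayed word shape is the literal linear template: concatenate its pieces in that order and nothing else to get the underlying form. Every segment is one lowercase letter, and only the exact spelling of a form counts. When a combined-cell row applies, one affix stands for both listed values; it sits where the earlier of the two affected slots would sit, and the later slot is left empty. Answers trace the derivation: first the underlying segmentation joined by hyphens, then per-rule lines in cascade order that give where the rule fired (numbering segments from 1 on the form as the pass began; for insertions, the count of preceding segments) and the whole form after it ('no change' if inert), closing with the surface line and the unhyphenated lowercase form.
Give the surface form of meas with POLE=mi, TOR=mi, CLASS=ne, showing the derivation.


underlying: meas-t-le-if
1. e -> o, i -> u / B C0 _: fires at position(s) 7: meastloif
surface: meastloif


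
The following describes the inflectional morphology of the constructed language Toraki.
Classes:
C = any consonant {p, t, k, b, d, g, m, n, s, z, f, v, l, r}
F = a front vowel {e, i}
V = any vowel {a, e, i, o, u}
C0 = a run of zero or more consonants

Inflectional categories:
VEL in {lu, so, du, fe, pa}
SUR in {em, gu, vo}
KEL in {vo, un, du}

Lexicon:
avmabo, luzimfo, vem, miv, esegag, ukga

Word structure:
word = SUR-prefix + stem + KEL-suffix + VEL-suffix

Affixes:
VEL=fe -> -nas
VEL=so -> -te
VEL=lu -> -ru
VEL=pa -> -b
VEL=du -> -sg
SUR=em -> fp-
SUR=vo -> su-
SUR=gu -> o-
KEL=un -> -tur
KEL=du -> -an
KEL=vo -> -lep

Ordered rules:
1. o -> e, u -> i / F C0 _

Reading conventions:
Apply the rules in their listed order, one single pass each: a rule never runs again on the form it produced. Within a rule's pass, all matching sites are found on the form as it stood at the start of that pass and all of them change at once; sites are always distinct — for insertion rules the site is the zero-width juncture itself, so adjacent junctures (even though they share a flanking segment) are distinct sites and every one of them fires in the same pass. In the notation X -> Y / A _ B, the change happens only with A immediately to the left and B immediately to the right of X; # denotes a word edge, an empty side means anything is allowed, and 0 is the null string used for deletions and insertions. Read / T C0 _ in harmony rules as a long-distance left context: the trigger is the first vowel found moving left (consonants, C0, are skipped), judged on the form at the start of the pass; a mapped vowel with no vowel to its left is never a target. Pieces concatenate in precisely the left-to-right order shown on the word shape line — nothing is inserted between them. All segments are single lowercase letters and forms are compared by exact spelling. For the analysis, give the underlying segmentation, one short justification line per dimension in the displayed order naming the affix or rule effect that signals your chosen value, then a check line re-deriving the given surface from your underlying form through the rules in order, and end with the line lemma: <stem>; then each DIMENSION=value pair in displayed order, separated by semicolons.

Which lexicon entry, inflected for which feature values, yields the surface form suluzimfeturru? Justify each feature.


underlying: su-luzimfo-tur-ru
VEL=lu - signalled by the affix -ru
SUR=vo - signalled by the affix su-
KEL=un - signalled by the affix -tur
check: suluzimfoturru -> suluzimfeturru
lemma: luzimfo; VEL=lu; SUR=vo; KEL=un


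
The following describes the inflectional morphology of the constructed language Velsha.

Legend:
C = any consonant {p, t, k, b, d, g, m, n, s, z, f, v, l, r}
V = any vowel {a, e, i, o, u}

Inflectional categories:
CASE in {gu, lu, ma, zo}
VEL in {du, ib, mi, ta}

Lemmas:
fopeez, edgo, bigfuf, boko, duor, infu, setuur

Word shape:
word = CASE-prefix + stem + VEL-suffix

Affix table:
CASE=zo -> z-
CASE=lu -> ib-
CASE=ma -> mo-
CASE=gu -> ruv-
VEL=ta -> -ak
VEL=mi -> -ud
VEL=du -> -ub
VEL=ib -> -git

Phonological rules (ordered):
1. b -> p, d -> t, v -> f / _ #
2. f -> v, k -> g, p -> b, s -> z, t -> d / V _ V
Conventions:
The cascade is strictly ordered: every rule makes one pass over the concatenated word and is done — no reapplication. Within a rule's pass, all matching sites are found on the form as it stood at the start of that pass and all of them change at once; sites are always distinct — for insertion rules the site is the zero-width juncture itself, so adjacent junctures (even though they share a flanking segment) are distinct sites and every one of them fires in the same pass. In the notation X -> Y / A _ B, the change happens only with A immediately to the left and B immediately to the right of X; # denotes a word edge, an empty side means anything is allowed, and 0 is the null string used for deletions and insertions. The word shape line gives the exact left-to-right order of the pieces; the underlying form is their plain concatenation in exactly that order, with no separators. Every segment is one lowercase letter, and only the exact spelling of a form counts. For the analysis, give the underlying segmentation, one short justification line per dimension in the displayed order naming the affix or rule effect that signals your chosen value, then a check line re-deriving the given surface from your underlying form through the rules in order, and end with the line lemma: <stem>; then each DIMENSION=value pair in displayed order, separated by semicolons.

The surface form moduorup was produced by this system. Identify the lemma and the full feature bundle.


underlying: mo-duor-ub
CASE=ma - signalled by the affix mo-
VEL=du - signalled by the affix -ub
check: moduorub -> moduorup -> moduorup
lemma: duor; CASE=ma; VEL=du


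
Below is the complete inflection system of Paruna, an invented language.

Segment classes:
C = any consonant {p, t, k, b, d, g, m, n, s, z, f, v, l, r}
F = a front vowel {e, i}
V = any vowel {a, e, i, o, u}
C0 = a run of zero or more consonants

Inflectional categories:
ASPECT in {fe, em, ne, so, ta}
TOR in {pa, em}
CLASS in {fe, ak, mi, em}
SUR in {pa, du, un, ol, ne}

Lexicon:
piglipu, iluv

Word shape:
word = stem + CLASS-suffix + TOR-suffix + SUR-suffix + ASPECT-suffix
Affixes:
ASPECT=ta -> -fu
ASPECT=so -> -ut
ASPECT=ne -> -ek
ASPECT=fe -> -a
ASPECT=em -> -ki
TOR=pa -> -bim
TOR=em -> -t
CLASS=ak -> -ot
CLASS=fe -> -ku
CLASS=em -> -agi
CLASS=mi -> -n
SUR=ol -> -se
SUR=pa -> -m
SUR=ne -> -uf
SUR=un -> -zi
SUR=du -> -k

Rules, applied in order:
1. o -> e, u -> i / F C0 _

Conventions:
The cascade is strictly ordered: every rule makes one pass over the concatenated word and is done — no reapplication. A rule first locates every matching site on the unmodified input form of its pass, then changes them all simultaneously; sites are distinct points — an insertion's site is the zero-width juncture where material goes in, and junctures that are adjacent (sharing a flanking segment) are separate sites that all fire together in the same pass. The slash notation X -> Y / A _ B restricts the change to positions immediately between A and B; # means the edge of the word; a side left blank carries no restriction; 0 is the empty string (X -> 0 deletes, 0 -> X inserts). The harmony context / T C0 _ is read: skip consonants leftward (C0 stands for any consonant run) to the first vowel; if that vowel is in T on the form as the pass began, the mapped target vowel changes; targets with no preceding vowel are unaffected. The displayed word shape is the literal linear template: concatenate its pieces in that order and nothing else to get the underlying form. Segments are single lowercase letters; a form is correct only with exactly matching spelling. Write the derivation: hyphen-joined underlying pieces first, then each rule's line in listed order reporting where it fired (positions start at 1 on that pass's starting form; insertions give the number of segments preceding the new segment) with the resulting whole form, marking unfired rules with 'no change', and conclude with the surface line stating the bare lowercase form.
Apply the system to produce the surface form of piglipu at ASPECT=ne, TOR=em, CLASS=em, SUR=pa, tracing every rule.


underlying: piglipu-agi-t-m-ek
1. o -> e, u -> i / F C0 _: fires at position(s) 7: piglipiagitmek
surface: piglipiagitmek


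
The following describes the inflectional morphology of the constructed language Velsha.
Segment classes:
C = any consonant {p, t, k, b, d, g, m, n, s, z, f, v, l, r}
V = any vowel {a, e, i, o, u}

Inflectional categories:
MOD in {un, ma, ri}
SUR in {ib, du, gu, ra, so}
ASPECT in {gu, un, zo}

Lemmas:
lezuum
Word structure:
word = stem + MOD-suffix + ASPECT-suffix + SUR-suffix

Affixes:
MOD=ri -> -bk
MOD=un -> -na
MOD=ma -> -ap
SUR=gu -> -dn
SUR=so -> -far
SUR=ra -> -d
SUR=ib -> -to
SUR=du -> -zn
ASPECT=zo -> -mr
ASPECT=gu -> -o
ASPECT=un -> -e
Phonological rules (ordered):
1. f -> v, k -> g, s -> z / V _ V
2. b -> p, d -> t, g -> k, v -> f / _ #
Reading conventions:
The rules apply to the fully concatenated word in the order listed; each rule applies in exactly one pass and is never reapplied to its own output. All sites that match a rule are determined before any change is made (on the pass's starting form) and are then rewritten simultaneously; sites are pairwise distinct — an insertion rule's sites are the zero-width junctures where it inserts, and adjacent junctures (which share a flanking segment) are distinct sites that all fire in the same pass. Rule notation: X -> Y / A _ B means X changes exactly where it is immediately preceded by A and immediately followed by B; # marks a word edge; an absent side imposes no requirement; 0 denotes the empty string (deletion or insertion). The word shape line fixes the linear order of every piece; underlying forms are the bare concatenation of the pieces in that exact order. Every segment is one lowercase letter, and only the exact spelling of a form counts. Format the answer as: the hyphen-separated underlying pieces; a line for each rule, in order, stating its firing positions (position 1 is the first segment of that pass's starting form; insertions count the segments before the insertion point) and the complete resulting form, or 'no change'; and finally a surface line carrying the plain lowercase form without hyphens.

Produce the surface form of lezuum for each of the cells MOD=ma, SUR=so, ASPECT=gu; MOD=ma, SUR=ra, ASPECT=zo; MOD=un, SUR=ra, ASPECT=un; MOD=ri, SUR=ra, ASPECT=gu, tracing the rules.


cell MOD=ma, SUR=so, ASPECT=gu:
underlying: lezuum-ap-o-far
1. f -> v, k -> g, s -> z / V _ V: fires at position(s) 10: lezuumapovar
2. b -> p, d -> t, g -> k, v -> f / _ #: no change
surface: lezuumapovar

cell MOD=ma, SUR=ra, ASPECT=zo:
underlying: lezuum-ap-mr-d
1. f -> v, k -> g, s -> z / V _ V: no change
2. b -> p, d -> t, g -> k, v -> f / _ #: fires at position(s) 11: lezuumapmrt
surface: lezuumapmrt

cell MOD=un, SUR=ra, ASPECT=un:
underlying: lezuum-na-e-d
1. f -> v, k -> g, s -> z / V _ V: no change
2. b -> p, d -> t, g -> k, v -> f / _ #: fires at position(s) 10: lezuumnaet
surface: lezuumnaet

cell MOD=ri, SUR=ra, ASPECT=gu:
underlying: lezuum-bk-o-d
1. f -> v, k -> g, s -> z / V _ V: no change
2. b -> p, d -> t, g -> k, v -> f / _ #: fires at position(s) 10: lezuumbkot
surface: lezuumbkot


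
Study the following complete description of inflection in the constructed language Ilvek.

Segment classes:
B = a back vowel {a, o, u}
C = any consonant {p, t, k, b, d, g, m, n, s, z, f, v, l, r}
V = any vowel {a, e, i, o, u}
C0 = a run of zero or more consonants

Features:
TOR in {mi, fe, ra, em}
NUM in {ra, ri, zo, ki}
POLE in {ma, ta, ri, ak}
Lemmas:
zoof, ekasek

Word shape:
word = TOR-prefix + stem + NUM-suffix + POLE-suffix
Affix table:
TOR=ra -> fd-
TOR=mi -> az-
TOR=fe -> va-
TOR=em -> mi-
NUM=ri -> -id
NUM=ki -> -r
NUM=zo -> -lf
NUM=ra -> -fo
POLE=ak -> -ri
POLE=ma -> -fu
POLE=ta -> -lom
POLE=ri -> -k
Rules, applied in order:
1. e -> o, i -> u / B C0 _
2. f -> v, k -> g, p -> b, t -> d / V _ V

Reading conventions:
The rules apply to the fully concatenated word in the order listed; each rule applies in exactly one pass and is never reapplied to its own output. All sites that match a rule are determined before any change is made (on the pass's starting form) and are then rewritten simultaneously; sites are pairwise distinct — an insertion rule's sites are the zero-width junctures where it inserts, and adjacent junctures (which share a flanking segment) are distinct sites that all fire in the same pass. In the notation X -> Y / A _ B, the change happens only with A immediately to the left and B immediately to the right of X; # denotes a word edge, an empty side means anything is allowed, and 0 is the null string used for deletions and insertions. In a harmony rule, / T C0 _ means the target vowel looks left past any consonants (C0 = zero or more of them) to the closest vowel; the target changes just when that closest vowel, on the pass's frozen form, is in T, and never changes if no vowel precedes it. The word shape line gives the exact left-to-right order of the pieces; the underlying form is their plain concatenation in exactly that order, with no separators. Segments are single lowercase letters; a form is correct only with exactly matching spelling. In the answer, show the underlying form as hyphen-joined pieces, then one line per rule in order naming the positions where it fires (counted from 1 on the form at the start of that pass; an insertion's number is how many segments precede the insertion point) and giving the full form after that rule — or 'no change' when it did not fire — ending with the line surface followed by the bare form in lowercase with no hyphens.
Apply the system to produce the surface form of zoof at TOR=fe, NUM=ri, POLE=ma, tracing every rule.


underlying: va-zoof-id-fu
1. e -> o, i -> u / B C0 _: fires at position(s) 7: vazoofudfu
2. f -> v, k -> g, p -> b, t -> d / V _ V: fires at position(s) 6: vazoovudfu
surface: vazoovudfu


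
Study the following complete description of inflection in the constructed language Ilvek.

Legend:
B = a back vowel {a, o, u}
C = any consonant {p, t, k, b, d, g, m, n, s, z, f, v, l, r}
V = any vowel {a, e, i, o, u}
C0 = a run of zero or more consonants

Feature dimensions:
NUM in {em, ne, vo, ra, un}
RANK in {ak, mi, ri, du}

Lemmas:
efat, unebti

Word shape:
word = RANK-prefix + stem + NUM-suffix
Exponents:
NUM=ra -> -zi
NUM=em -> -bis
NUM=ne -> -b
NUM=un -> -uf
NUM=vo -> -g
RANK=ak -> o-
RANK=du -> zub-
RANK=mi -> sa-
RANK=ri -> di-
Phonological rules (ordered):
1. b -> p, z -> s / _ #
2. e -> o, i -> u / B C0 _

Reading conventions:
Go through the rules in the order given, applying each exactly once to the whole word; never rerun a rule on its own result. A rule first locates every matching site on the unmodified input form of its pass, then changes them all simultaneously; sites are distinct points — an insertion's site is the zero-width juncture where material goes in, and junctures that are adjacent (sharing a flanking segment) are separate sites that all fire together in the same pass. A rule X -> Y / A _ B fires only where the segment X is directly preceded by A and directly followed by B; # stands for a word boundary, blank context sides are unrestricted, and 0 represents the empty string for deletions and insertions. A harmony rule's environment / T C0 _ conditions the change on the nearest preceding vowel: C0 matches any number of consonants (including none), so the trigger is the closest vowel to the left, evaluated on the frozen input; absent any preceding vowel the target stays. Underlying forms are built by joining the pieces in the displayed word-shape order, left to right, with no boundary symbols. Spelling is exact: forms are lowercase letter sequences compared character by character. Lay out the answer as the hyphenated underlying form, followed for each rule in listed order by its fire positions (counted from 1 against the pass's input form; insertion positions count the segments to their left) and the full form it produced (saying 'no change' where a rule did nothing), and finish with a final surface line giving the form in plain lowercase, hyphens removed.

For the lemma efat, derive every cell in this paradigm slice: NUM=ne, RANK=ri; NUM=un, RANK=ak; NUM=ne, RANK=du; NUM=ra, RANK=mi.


cell NUM=ne, RANK=ri:
underlying: di-efat-b
1. b -> p, z -> s / _ #: fires at position(s) 7: diefatp
2. e -> o, i -> u / B C0 _: no change
surface: diefatp

cell NUM=un, RANK=ak:
underlying: o-efat-uf
1. b -> p, z -> s / _ #: no change
2. e -> o, i -> u / B C0 _: fires at position(s) 2: oofatuf
surface: oofatuf

cell NUM=ne, RANK=du:
underlying: zub-efat-b
1. b -> p, z -> s / _ #: fires at position(s) 8: zubefatp
2. e -> o, i -> u / B C0 _: fires at position(s) 4: zubofatp
surface: zubofatp

cell NUM=ra, RANK=mi:
underlying: sa-efat-zi
1. b -> p, z -> s / _ #: no change
2. e -> o, i -> u / B C0 _: fires at position(s) 3, 8: saofatzu
surface: saofatzu
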